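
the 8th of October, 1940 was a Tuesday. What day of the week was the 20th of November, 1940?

Wednesday

October 1940: 31 − 8 = 23 days remain.
November 1–20, 1940: 20 days.
Total: 23 + 20 = 43 days.
43 mod 7 = 1, so 1 day after Tuesday is Wednesday.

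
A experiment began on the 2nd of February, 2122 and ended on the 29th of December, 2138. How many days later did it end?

6174

Day-of-year of February 2, 2122: 33.
Day-of-year of December 29, 2138: 363.
2122 has 365 days, so 365 − 33 = 332 days remain in 2122.
Full years 2123–2137: 11 common + 4 leap = 11×365 + 4×366 = 5479 days.
Total: 332 + 5479 + 363 = 6174 days.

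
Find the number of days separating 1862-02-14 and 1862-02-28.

14

Within February 1862: 28 − 14 = 14 days.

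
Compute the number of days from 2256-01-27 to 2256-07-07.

162

January 2256: 31 − 27 = 4 days remain.
Then February 2256 (29), March (31), April (30), May (31), June (30): 29 + 31 + 30 + 31 + 30 = 151 days.
July 1–7, 2256: 7 days.
Total: 4 + 151 + 7 = 162 days.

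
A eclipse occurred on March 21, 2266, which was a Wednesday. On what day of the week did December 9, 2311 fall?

Day-of-year of March 21, 2266: 80.
Day-of-year of December 9, 2311: 343.
2266 has 365 days, so 365 − 80 = 285 days remain in 2266.
Full years 2267–2310: 34 common + 10 leap = 34×365 + 10×366 = 16070 days.
Total: 285 + 16070 + 343 = 16698 days.
16698 mod 7 = 3, so 3 days after Wednesday is Saturday.

Saturday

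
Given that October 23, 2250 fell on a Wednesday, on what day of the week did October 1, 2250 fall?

Tuesday

Count forward from the earlier date (October 1, 2250) to the later (October 23, 2250):
Within October 2250: 23 − 1 = 22 days.
22 mod 7 = 1, so 1 day before Wednesday is Tuesday.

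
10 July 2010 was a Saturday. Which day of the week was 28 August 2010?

Saturday

July 2010: 31 − 10 = 21 days remain.
August 1–28, 2010: 28 days.
Total: 21 + 28 = 49 days.
49 is a multiple of 7, so 28 August 2010 falls on the same weekday: Saturday.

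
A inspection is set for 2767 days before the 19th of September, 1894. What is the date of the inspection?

the 21st of February, 1887

Count 2767 days before September 19, 1894:
From February 21, 1887 to February 21, 1894: 7 years, of which 2 contain a Feb 29 — 5×365 + 2×366 = 2557 days.
February 1894: 28 − 21 = 7 days remain (1894 is not a leap year, so February has 28 days).
Then March (31), April (30), May (31), June (30), July (31), August (31): 31 + 30 + 31 + 30 + 31 + 31 = 184 days.
September 1–19, 1894: 19 days.
Residual: 210 days.
Total: 2767 days.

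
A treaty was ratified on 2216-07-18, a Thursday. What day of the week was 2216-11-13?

Wednesday

July 2216: 31 − 18 = 13 days remain.
Then August (31), September (30), October (31): 31 + 30 + 31 = 92 days.
November 1–13, 2216: 13 days.
Total: 13 + 92 + 13 = 118 days.
118 mod 7 = 6, so 6 days after Thursday is Wednesday.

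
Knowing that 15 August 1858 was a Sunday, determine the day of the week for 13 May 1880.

From August 15, 1858 to August 15, 1879: 21 years, of which 5 contain a Feb 29 — 16×365 + 5×366 = 7670 days.
August 1879: 31 − 15 = 16 days remain.
Then September (30), October (31), November (30), December (31), January (31), February 1880 (29), March (31), April (30): 30 + 31 + 30 + 31 + 31 + 29 + 31 + 30 = 243 days.
May 1–13, 1880: 13 days.
Residual: 272 days.
Total: 7942 days.
7942 mod 7 = 4, so 4 days after Sunday is Thursday.

Thursday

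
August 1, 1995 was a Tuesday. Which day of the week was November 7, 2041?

From August 1, 1995 to August 1, 2041: 46 years, of which 12 contain a Feb 29 — 34×365 + 12×366 = 16802 days.
(2000 is a leap year (divisible by 400).)
August 2041: 31 − 1 = 30 days remain.
Then September (30), October (31): 30 + 31 = 61 days.
November 1–7, 2041: 7 days.
Residual: 98 days.
Total: 16900 days.
16900 mod 7 = 2, so 2 days after Tuesday is Thursday.

Thursday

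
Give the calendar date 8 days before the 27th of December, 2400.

the 19th of December, 2400

Count 8 days before December 27, 2400:
Within December 2400: 27 − 19 = 8 days.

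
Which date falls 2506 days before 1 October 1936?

21 November 1929

Count 2506 days before October 1, 1936:
November 21, 1929 → November 21, 1930: 365 days.
November 21, 1930 → November 21, 1931: 365 days.
November 21, 1931 → November 21, 1932: 366 days (1932 is a leap year).
November 21, 1932 → November 21, 1933: 365 days.
November 21, 1933 → November 21, 1934: 365 days.
November 21, 1934 → November 21, 1935: 365 days.
November 1935: 30 − 21 = 9 days remain.
Then 10 full months totalling 305 days.
October 1, 1936: 1 day.
Residual: 315 days.
Total: 2506 days.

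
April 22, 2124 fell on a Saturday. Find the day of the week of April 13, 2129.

Wednesday

Day-of-year of April 22, 2124: 113.
Day-of-year of April 13, 2129: 103.
2124 has 366 days, so 366 − 113 = 253 days remain in 2124.
Full years: 2125: 365; 2126: 365; 2127: 365; 2128: 366. Sum = 1461.
Total: 253 + 1461 + 103 = 1817 days.
1817 mod 7 = 4, so 4 days after Saturday is Wednesday.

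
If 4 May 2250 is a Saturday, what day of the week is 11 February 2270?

Friday

From May 4, 2250 to May 4, 2269: 19 years, of which 5 contain a Feb 29 — 14×365 + 5×366 = 6940 days.
May 2269: 31 − 4 = 27 days remain.
Then June (30), July (31), August (31), September (30), October (31), November (30), December (31), January (31): 30 + 31 + 31 + 30 + 31 + 30 + 31 + 31 = 245 days.
February 1–11, 2270: 11 days (2270 is not a leap year).
Residual: 283 days.
Total: 7223 days.
7223 mod 7 = 6, so 6 days after Saturday is Friday.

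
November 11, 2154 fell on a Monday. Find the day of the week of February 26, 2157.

November 11, 2154 → November 11, 2155: 365 days.
November 11, 2155 → November 11, 2156: 366 days (2156 is a leap year).
November 2156: 30 − 11 = 19 days remain.
Then December (31), January (31): 31 + 31 = 62 days.
February 1–26, 2157: 26 days (2157 is not a leap year).
Residual: 107 days.
Total: 838 days.
838 mod 7 = 5, so 5 days after Monday is Saturday.

Saturday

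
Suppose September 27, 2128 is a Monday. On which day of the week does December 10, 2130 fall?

September 27, 2128 → September 27, 2129: 365 days.
September 27, 2129 → September 27, 2130: 365 days.
September 2130: 30 − 27 = 3 days remain.
Then October (31), November (30): 31 + 30 = 61 days.
December 1–10, 2130: 10 days.
Residual: 74 days.
Total: 804 days.
804 mod 7 = 6, so 6 days after Monday is Sunday.

Sunday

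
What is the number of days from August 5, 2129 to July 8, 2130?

August 2129: 31 − 5 = 26 days remain.
Then 10 full months totalling 303 days.
July 1–8, 2130: 8 days.
Residual: 337 days.
Total: 337 days.

337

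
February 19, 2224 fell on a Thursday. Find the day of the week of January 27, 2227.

Day-of-year of February 19, 2224: 50.
Day-of-year of January 27, 2227: 27.
2224 has 366 days, so 366 − 50 = 316 days remain in 2224.
Full years: 2225: 365; 2226: 365. Sum = 730.
Total: 316 + 730 + 27 = 1073 days.
1073 mod 7 = 2, so 2 days after Thursday is Saturday.

Saturday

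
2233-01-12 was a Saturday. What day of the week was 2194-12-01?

Count forward from the earlier date (December 1, 2194) to the later (January 12, 2233):
From December 1, 2194 to December 1, 2232: 38 years, of which 9 contain a Feb 29 — 29×365 + 9×366 = 13879 days.
(2200 is not a leap year (divisible by 100 but not 400).)
December 2232: 31 − 1 = 30 days remain.
January 1–12, 2233: 12 days.
Residual: 42 days.
Total: 13921 days.
13921 mod 7 = 5, so 5 days before Saturday is Monday.

Monday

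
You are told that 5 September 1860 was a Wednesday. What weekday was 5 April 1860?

Count forward from the earlier date (April 5, 1860) to the later (September 5, 1860):
April 1860: 30 − 5 = 25 days remain.
Then May (31), June (30), July (31), August (31): 31 + 30 + 31 + 31 = 123 days.
September 1–5, 1860: 5 days.
Total: 25 + 123 + 5 = 153 days.
153 mod 7 = 6, so 6 days before Wednesday is Thursday.

Thursday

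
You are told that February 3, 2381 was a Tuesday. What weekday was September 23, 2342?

Wednesday

Count forward from the earlier date (September 23, 2342) to the later (February 3, 2381):
Day-of-year of September 23, 2342: 266.
Day-of-year of February 3, 2381: 34.
2342 has 365 days, so 365 − 266 = 99 days remain in 2342.
Full years 2343–2380: 28 common + 10 leap = 28×365 + 10×366 = 13880 days.
Total: 99 + 13880 + 34 = 14013 days.
14013 mod 7 = 6, so 6 days before Tuesday is Wednesday.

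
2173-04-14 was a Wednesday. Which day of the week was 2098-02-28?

Friday

Count forward from the earlier date (February 28, 2098) to the later (April 14, 2173):
Day-of-year of February 28, 2098: 59.
Day-of-year of April 14, 2173: 104.
2098 has 365 days, so 365 − 59 = 306 days remain in 2098.
Full years 2099–2172: 56 common + 18 leap = 56×365 + 18×366 = 27028 days.
Total: 306 + 27028 + 104 = 27438 days.
27438 mod 7 = 5, so 5 days before Wednesday is Friday.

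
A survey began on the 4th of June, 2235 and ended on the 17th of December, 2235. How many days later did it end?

June 2235: 30 − 4 = 26 days remain.
Then July (31), August (31), September (30), October (31), November (30): 31 + 31 + 30 + 31 + 30 = 153 days.
December 1–17, 2235: 17 days.
Total: 26 + 153 + 17 = 196 days.

196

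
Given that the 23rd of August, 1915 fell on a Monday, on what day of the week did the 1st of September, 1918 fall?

Sunday

August 23, 1915 → August 23, 1916: 366 days (1916 is a leap year).
August 23, 1916 → August 23, 1917: 365 days.
August 23, 1917 → August 23, 1918: 365 days.
August 1918: 31 − 23 = 8 days remain.
September 1, 1918: 1 day.
Residual: 9 days.
Total: 1105 days.
1105 mod 7 = 6, so 6 days after Monday is Sunday.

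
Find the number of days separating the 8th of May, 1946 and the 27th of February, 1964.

Day-of-year of May 8, 1946: 128.
Day-of-year of February 27, 1964: 58.
1946 has 365 days, so 365 − 128 = 237 days remain in 1946.
Full years 1947–1963: 13 common + 4 leap = 13×365 + 4×366 = 6209 days.
Total: 237 + 6209 + 58 = 6504 days.

6504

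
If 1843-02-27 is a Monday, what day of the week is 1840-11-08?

Sunday

Count forward from the earlier date (November 8, 1840) to the later (February 27, 1843):
Day-of-year of November 8, 1840: 313.
Day-of-year of February 27, 1843: 58.
1840 has 366 days, so 366 − 313 = 53 days remain in 1840.
Full years: 1841: 365; 1842: 365. Sum = 730.
Total: 53 + 730 + 58 = 841 days.
841 mod 7 = 1, so 1 day before Monday is Sunday.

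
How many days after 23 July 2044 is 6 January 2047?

897

July 23, 2044 → July 23, 2045: 365 days.
July 23, 2045 → July 23, 2046: 365 days.
July 2046: 31 − 23 = 8 days remain.
Then August (31), September (30), October (31), November (30), December (31): 31 + 30 + 31 + 30 + 31 = 153 days.
January 1–6, 2047: 6 days.
Residual: 167 days.
Total: 897 days.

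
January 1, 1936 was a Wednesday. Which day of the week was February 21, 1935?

Count forward from the earlier date (February 21, 1935) to the later (January 1, 1936):
February 1935: 28 − 21 = 7 days remain (1935 is not a leap year, so February has 28 days).
Then 10 full months totalling 306 days.
January 1, 1936: 1 day.
Total: 7 + 306 + 1 = 314 days.
314 mod 7 = 6, so 6 days before Wednesday is Thursday.

Thursday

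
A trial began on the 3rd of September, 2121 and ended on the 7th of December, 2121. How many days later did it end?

September 2121: 30 − 3 = 27 days remain.
Then October (31), November (30): 31 + 30 = 61 days.
December 1–7, 2121: 7 days.
Total: 27 + 61 + 7 = 95 days.

95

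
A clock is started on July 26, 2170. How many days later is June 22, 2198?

10193

From July 26, 2170 to July 26, 2197: 27 years, of which 7 contain a Feb 29 — 20×365 + 7×366 = 9862 days.
July 2197: 31 − 26 = 5 days remain.
Then 10 full months totalling 304 days.
June 1–22, 2198: 22 days.
Residual: 331 days.
Total: 10193 days.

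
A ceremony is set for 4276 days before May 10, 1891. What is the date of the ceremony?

August 25, 1879

Count 4276 days before May 10, 1891:
Day-of-year of August 25, 1879: 237.
Day-of-year of May 10, 1891: 130.
1879 has 365 days, so 365 − 237 = 128 days remain in 1879.
Full years 1880–1890: 8 common + 3 leap = 8×365 + 3×366 = 4018 days.
Total: 128 + 4018 + 130 = 4276 days.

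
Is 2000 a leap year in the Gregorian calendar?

2000 is a leap year (divisible by 400).

Yes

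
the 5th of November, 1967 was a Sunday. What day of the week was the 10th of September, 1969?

November 5, 1967 → November 5, 1968: 366 days (1968 is a leap year).
November 1968: 30 − 5 = 25 days remain.
Then 9 full months totalling 274 days.
September 1–10, 1969: 10 days.
Residual: 309 days.
Total: 675 days.
675 mod 7 = 3, so 3 days after Sunday is Wednesday.

Wednesday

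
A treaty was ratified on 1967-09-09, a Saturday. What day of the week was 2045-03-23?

Thursday

Day-of-year of September 9, 1967: 252.
Day-of-year of March 23, 2045: 82.
1967 has 365 days, so 365 − 252 = 113 days remain in 1967.
Full years 1968–2044: 57 common + 20 leap = 57×365 + 20×366 = 28125 days.
Total: 113 + 28125 + 82 = 28320 days.
28320 mod 7 = 5, so 5 days after Saturday is Thursday.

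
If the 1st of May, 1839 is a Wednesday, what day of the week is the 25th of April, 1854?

Tuesday

Day-of-year of May 1, 1839: 121.
Day-of-year of April 25, 1854: 115.
1839 has 365 days, so 365 − 121 = 244 days remain in 1839.
Full years 1840–1853: 10 common + 4 leap = 10×365 + 4×366 = 5114 days.
Total: 244 + 5114 + 115 = 5473 days.
5473 mod 7 = 6, so 6 days after Wednesday is Tuesday.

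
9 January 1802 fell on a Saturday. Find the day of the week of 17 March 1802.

January 1802: 31 − 9 = 22 days remain.
Then February 1802 (28): 28 days.
March 1–17, 1802: 17 days.
Total: 22 + 28 + 17 = 67 days.
67 mod 7 = 4, so 4 days after Saturday is Wednesday.

Wednesday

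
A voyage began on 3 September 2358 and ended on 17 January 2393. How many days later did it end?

12555

From September 3, 2358 to September 3, 2392: 34 years, of which 9 contain a Feb 29 — 25×365 + 9×366 = 12419 days.
September 2392: 30 − 3 = 27 days remain.
Then October (31), November (30), December (31): 31 + 30 + 31 = 92 days.
January 1–17, 2393: 17 days.
Residual: 136 days.
Total: 12555 days.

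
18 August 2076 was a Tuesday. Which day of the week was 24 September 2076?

August 2076: 31 − 18 = 13 days remain.
September 1–24, 2076: 24 days.
Total: 13 + 24 = 37 days.
37 mod 7 = 2, so 2 days after Tuesday is Thursday.

Thursday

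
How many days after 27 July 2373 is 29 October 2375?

824

July 27, 2373 → July 27, 2374: 365 days.
July 27, 2374 → July 27, 2375: 365 days.
July 2375: 31 − 27 = 4 days remain.
Then August (31), September (30): 31 + 30 = 61 days.
October 1–29, 2375: 29 days.
Residual: 94 days.
Total: 824 days.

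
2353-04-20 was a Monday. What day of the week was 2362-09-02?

Sunday

From April 20, 2353 to April 20, 2362: 9 years, of which 2 contain a Feb 29 — 7×365 + 2×366 = 3287 days.
April 2362: 30 − 20 = 10 days remain.
Then May (31), June (30), July (31), August (31): 31 + 30 + 31 + 31 = 123 days.
September 1–2, 2362: 2 days.
Residual: 135 days.
Total: 3422 days.
3422 mod 7 = 6, so 6 days after Monday is Sunday.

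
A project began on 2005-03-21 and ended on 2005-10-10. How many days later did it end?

203

March 2005: 31 − 21 = 10 days remain.
Then April (30), May (31), June (30), July (31), August (31), September (30): 30 + 31 + 30 + 31 + 31 + 30 = 183 days.
October 1–10, 2005: 10 days.
Total: 10 + 183 + 10 = 203 days.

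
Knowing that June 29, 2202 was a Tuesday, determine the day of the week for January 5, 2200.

Count forward from the earlier date (January 5, 2200) to the later (June 29, 2202):
Day-of-year of January 5, 2200: 5.
Day-of-year of June 29, 2202: 180.
2200 has 365 days, so 365 − 5 = 360 days remain in 2200.
Full years: 2201: 365. Sum = 365.
Total: 360 + 365 + 180 = 905 days.
905 mod 7 = 2, so 2 days before Tuesday is Sunday.

Sunday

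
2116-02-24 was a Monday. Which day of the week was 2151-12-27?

From February 24, 2116 to February 24, 2151: 35 years, of which 9 contain a Feb 29 — 26×365 + 9×366 = 12784 days.
February 2151: 28 − 24 = 4 days remain (2151 is not a leap year, so February has 28 days).
Then 9 full months totalling 275 days.
December 1–27, 2151: 27 days.
Residual: 306 days.
Total: 13090 days.
13090 is a multiple of 7, so 2151-12-27 falls on the same weekday: Monday.

Monday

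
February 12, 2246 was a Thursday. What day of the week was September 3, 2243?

Count forward from the earlier date (September 3, 2243) to the later (February 12, 2246):
September 3, 2243 → September 3, 2244: 366 days (2244 is a leap year).
September 3, 2244 → September 3, 2245: 365 days.
September 2245: 30 − 3 = 27 days remain.
Then October (31), November (30), December (31), January (31): 31 + 30 + 31 + 31 = 123 days.
February 1–12, 2246: 12 days (2246 is not a leap year).
Residual: 162 days.
Total: 893 days.
893 mod 7 = 4, so 4 days before Thursday is Sunday.

Sunday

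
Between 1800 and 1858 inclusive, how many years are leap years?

Years divisible by 4: 1800, 1804, …, 1856 — 15 in all.
Of these, 1800 is divisible by 100 but not 400, so not leap.
Leap years: 15 − 1 = 14.

14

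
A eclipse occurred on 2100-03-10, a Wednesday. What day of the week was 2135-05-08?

Day-of-year of March 10, 2100: 69.
Day-of-year of May 8, 2135: 128.
2100 has 365 days, so 365 − 69 = 296 days remain in 2100.
Full years 2101–2134: 26 common + 8 leap = 26×365 + 8×366 = 12418 days.
Total: 296 + 12418 + 128 = 12842 days.
12842 mod 7 = 4, so 4 days after Wednesday is Sunday.

Sunday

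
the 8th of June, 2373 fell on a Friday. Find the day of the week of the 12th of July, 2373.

June 2373: 30 − 8 = 22 days remain.
July 1–12, 2373: 12 days.
Total: 22 + 12 = 34 days.
34 mod 7 = 6, so 6 days after Friday is Thursday.

Thursday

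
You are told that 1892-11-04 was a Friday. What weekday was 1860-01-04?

Wednesday

Count forward from the earlier date (January 4, 1860) to the later (November 4, 1892):
From January 4, 1860 to January 4, 1892: 32 years, of which 8 contain a Feb 29 — 24×365 + 8×366 = 11688 days.
January 1892: 31 − 4 = 27 days remain.
Then 9 full months totalling 274 days.
November 1–4, 1892: 4 days.
Residual: 305 days.
Total: 11993 days.
11993 mod 7 = 2, so 2 days before Friday is Wednesday.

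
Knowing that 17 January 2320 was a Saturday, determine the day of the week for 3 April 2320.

Saturday

January 2320: 31 − 17 = 14 days remain.
Then February 2320 (29), March (31): 29 + 31 = 60 days.
April 1–3, 2320: 3 days.
Total: 14 + 60 + 3 = 77 days.
77 is a multiple of 7, so 3 April 2320 falls on the same weekday: Saturday.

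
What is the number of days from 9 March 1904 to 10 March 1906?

731

Day-of-year of March 9, 1904: 69.
Day-of-year of March 10, 1906: 69.
1904 has 366 days, so 366 − 69 = 297 days remain in 1904.
Full years: 1905: 365. Sum = 365.
Total: 297 + 365 + 69 = 731 days.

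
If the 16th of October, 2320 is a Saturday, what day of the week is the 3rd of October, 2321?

Day-of-year of October 16, 2320: 290.
Day-of-year of October 3, 2321: 276.
2320 has 366 days, so 366 − 290 = 76 days remain in 2320.
Total: 76 + 276 = 352 days.
352 mod 7 = 2, so 2 days after Saturday is Monday.

Monday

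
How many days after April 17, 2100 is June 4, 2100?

48

April 2100: 30 − 17 = 13 days remain.
Then May (31): 31 days.
June 1–4, 2100: 4 days.
Total: 13 + 31 + 4 = 48 days.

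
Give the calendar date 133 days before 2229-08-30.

2229-04-19

Count 133 days before August 30, 2229:
April 2229: 30 − 19 = 11 days remain.
Then May (31), June (30), July (31): 31 + 30 + 31 = 92 days.
August 1–30, 2229: 30 days.
Total: 11 + 92 + 30 = 133 days.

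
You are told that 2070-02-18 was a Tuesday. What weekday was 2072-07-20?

Day-of-year of February 18, 2070: 49.
Day-of-year of July 20, 2072: 202.
2070 has 365 days, so 365 − 49 = 316 days remain in 2070.
Full years: 2071: 365. Sum = 365.
Total: 316 + 365 + 202 = 883 days.
883 mod 7 = 1, so 1 day after Tuesday is Wednesday.

Wednesday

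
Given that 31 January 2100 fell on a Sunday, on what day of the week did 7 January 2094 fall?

Thursday

Count forward from the earlier date (January 7, 2094) to the later (January 31, 2100):
January 7, 2094 → January 7, 2095: 365 days.
January 7, 2095 → January 7, 2096: 365 days.
January 7, 2096 → January 7, 2097: 366 days (2096 is a leap year).
January 7, 2097 → January 7, 2098: 365 days.
January 7, 2098 → January 7, 2099: 365 days.
January 7, 2099 → January 7, 2100: 365 days.
Within January 2100: 31 − 7 = 24 days.
Total: 2215 days.
2215 mod 7 = 3, so 3 days before Sunday is Thursday.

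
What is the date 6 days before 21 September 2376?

15 September 2376

Count 6 days before September 21, 2376:
Within September 2376: 21 − 15 = 6 days.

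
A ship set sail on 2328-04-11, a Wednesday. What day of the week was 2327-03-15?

Count forward from the earlier date (March 15, 2327) to the later (April 11, 2328):
Day-of-year of March 15, 2327: 74.
Day-of-year of April 11, 2328: 102.
2327 has 365 days, so 365 − 74 = 291 days remain in 2327.
Total: 291 + 102 = 393 days.
393 mod 7 = 1, so 1 day before Wednesday is Tuesday.

Tuesday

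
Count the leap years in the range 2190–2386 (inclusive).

47

Years divisible by 4: 2192, 2196, …, 2384 — 49 in all.
Of these, 2200, 2300 are divisible by 100 but not 400, so not leap.
Leap years: 49 − 2 = 47.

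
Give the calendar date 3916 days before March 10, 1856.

June 20, 1845

Count 3916 days before March 10, 1856:
Day-of-year of June 20, 1845: 171.
Day-of-year of March 10, 1856: 70.
1845 has 365 days, so 365 − 171 = 194 days remain in 1845.
Full years 1846–1855: 8 common + 2 leap = 8×365 + 2×366 = 3652 days.
Total: 194 + 3652 + 70 = 3916 days.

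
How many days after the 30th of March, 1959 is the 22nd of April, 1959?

23

March 1959: 31 − 30 = 1 day remains.
April 1–22, 1959: 22 days.
Total: 1 + 22 = 23 days.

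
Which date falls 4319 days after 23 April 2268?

19 February 2280

Count 4319 days after April 23, 2268:
From April 23, 2268 to April 23, 2279: 11 years, of which 2 contain a Feb 29 — 9×365 + 2×366 = 4017 days.
April 2279: 30 − 23 = 7 days remain.
Then 9 full months totalling 276 days.
February 1–19, 2280: 19 days (2280 is a leap year).
Residual: 302 days.
Total: 4319 days.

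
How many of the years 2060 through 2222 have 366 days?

Years divisible by 4: 2060, 2064, …, 2220 — 41 in all.
Of these, 2100, 2200 are divisible by 100 but not 400, so not leap.
Leap years: 41 − 2 = 39.

39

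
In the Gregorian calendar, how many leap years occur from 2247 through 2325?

Years divisible by 4: 2248, 2252, …, 2324 — 20 in all.
Of these, 2300 is divisible by 100 but not 400, so not leap.
Leap years: 20 − 1 = 19.

19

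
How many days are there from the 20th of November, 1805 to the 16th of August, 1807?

Day-of-year of November 20, 1805: 324.
Day-of-year of August 16, 1807: 228.
1805 has 365 days, so 365 − 324 = 41 days remain in 1805.
Full years: 1806: 365. Sum = 365.
Total: 41 + 365 + 228 = 634 days.

634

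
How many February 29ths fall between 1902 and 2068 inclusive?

42

Years divisible by 4: 1904, 1908, …, 2068 — 42 in all.
2000 is divisible by 400, so still leap.
No century exceptions apply. Count: 42.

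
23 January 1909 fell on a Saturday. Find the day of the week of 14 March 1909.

January 1909: 31 − 23 = 8 days remain.
Then February 1909 (28): 28 days.
March 1–14, 1909: 14 days.
Total: 8 + 28 + 14 = 50 days.
50 mod 7 = 1, so 1 day after Saturday is Sunday.

Sunday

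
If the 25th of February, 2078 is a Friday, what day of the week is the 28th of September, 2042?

Count forward from the earlier date (September 28, 2042) to the later (February 25, 2078):
Day-of-year of September 28, 2042: 271.
Day-of-year of February 25, 2078: 56.
2042 has 365 days, so 365 − 271 = 94 days remain in 2042.
Full years 2043–2077: 26 common + 9 leap = 26×365 + 9×366 = 12784 days.
Total: 94 + 12784 + 56 = 12934 days.
12934 mod 7 = 5, so 5 days before Friday is Sunday.

Sunday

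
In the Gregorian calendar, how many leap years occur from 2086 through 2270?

44

Years divisible by 4: 2088, 2092, …, 2268 — 46 in all.
Of these, 2100, 2200 are divisible by 100 but not 400, so not leap.
Leap years: 46 − 2 = 44.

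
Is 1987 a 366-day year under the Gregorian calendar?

No

1987 is not a leap year.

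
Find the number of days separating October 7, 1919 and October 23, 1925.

2208

October 7, 1919 → October 7, 1920: 366 days (1920 is a leap year).
October 7, 1920 → October 7, 1921: 365 days.
October 7, 1921 → October 7, 1922: 365 days.
October 7, 1922 → October 7, 1923: 365 days.
October 7, 1923 → October 7, 1924: 366 days (1924 is a leap year).
October 7, 1924 → October 7, 1925: 365 days.
Within October 1925: 23 − 7 = 16 days.
Total: 2208 days.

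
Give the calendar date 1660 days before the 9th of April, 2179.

the 22nd of September, 2174

Count 1660 days before April 9, 2179:
Day-of-year of September 22, 2174: 265.
Day-of-year of April 9, 2179: 99.
2174 has 365 days, so 365 − 265 = 100 days remain in 2174.
Full years: 2175: 365; 2176: 366; 2177: 365; 2178: 365. Sum = 1461.
Total: 100 + 1461 + 99 = 1660 days.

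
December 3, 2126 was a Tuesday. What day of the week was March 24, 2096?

Saturday

Count forward from the earlier date (March 24, 2096) to the later (December 3, 2126):
Day-of-year of March 24, 2096: 84.
Day-of-year of December 3, 2126: 337.
2096 has 366 days, so 366 − 84 = 282 days remain in 2096.
Full years 2097–2125: 23 common + 6 leap = 23×365 + 6×366 = 10591 days.
Total: 282 + 10591 + 337 = 11210 days.
11210 mod 7 = 3, so 3 days before Tuesday is Saturday.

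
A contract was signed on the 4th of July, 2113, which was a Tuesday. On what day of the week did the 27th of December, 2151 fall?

Monday

From July 4, 2113 to July 4, 2151: 38 years, of which 9 contain a Feb 29 — 29×365 + 9×366 = 13879 days.
July 2151: 31 − 4 = 27 days remain.
Then August (31), September (30), October (31), November (30): 31 + 30 + 31 + 30 = 122 days.
December 1–27, 2151: 27 days.
Residual: 176 days.
Total: 14055 days.
14055 mod 7 = 6, so 6 days after Tuesday is Monday.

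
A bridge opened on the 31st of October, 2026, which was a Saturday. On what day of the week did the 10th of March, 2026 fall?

Tuesday

Count forward from the earlier date (March 10, 2026) to the later (October 31, 2026):
March 2026: 31 − 10 = 21 days remain.
Then April (30), May (31), June (30), July (31), August (31), September (30): 30 + 31 + 30 + 31 + 31 + 30 = 183 days.
October 1–31, 2026: 31 days.
Total: 21 + 183 + 31 = 235 days.
235 mod 7 = 4, so 4 days before Saturday is Tuesday.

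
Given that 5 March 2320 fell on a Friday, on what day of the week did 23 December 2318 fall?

Monday

Count forward from the earlier date (December 23, 2318) to the later (March 5, 2320):
December 23, 2318 → December 23, 2319: 365 days.
December 2319: 31 − 23 = 8 days remain.
Then January (31), February 2320 (29): 31 + 29 = 60 days.
March 1–5, 2320: 5 days.
Residual: 73 days.
Total: 438 days.
438 mod 7 = 4, so 4 days before Friday is Monday.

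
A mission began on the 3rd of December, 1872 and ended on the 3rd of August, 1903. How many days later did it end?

From December 3, 1872 to December 3, 1902: 30 years, of which 6 contain a Feb 29 — 24×365 + 6×366 = 10956 days.
(1900 is not a leap year (divisible by 100 but not 400).)
December 1902: 31 − 3 = 28 days remain.
Then January (31), February 1903 (28), March (31), April (30), May (31), June (30), July (31): 31 + 28 + 31 + 30 + 31 + 30 + 31 = 212 days.
August 1–3, 1903: 3 days.
Residual: 243 days.
Total: 11199 days.

11199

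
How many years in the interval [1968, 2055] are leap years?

22

Years divisible by 4: 1968, 1972, …, 2052 — 22 in all.
2000 is divisible by 400, so still leap.
No century exceptions apply. Count: 22.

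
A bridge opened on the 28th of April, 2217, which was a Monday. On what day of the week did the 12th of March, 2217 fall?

Count forward from the earlier date (March 12, 2217) to the later (April 28, 2217):
March 2217: 31 − 12 = 19 days remain.
April 1–28, 2217: 28 days.
Total: 19 + 28 = 47 days.
47 mod 7 = 5, so 5 days before Monday is Wednesday.

Wednesday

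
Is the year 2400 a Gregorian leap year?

Yes

2400 is a leap year (divisible by 400).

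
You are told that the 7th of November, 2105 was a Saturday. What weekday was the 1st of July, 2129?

Friday

Day-of-year of November 7, 2105: 311.
Day-of-year of July 1, 2129: 182.
2105 has 365 days, so 365 − 311 = 54 days remain in 2105.
Full years 2106–2128: 17 common + 6 leap = 17×365 + 6×366 = 8401 days.
Total: 54 + 8401 + 182 = 8637 days.
8637 mod 7 = 6, so 6 days after Saturday is Friday.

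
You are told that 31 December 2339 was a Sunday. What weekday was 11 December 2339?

Count forward from the earlier date (December 11, 2339) to the later (December 31, 2339):
Within December 2339: 31 − 11 = 20 days.
20 mod 7 = 6, so 6 days before Sunday is Monday.

Monday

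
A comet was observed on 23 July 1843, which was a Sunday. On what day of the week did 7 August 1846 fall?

July 23, 1843 → July 23, 1844: 366 days (1844 is a leap year).
July 23, 1844 → July 23, 1845: 365 days.
July 23, 1845 → July 23, 1846: 365 days.
July 1846: 31 − 23 = 8 days remain.
August 1–7, 1846: 7 days.
Residual: 15 days.
Total: 1111 days.
1111 mod 7 = 5, so 5 days after Sunday is Friday.

Friday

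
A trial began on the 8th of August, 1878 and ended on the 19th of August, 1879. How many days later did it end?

August 1878: 31 − 8 = 23 days remain.
Then 11 full months totalling 334 days.
August 1–19, 1879: 19 days.
Total: 23 + 334 + 19 = 376 days.

376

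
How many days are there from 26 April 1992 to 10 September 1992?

April 1992: 30 − 26 = 4 days remain.
Then May (31), June (30), July (31), August (31): 31 + 30 + 31 + 31 = 123 days.
September 1–10, 1992: 10 days.
Total: 4 + 123 + 10 = 137 days.

137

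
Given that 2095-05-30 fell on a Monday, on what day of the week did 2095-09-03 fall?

May 2095: 31 − 30 = 1 day remains.
Then June (30), July (31), August (31): 30 + 31 + 31 = 92 days.
September 1–3, 2095: 3 days.
Total: 1 + 92 + 3 = 96 days.
96 mod 7 = 5, so 5 days after Monday is Saturday.

Saturday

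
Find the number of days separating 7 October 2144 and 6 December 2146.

790

Day-of-year of October 7, 2144: 281.
Day-of-year of December 6, 2146: 340.
2144 has 366 days, so 366 − 281 = 85 days remain in 2144.
Full years: 2145: 365. Sum = 365.
Total: 85 + 365 + 340 = 790 days.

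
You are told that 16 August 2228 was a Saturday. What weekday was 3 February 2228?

Sunday

Count forward from the earlier date (February 3, 2228) to the later (August 16, 2228):
February 2228: 29 − 3 = 26 days remain (2228 is a leap year, so February has 29 days).
Then March (31), April (30), May (31), June (30), July (31): 31 + 30 + 31 + 30 + 31 = 153 days.
August 1–16, 2228: 16 days.
Total: 26 + 153 + 16 = 195 days.
195 mod 7 = 6, so 6 days before Saturday is Sunday.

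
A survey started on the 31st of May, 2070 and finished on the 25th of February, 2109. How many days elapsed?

From May 31, 2070 to May 31, 2108: 38 years, of which 9 contain a Feb 29 — 29×365 + 9×366 = 13879 days.
(2100 is not a leap year (divisible by 100 but not 400).)
May 2108: 31 − 31 = 0 days remain.
Then June (30), July (31), August (31), September (30), October (31), November (30), December (31), January (31): 30 + 31 + 31 + 30 + 31 + 30 + 31 + 31 = 245 days.
February 1–25, 2109: 25 days (2109 is not a leap year).
Residual: 270 days.
Total: 14149 days.

14149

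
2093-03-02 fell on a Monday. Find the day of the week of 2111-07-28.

Tuesday

From March 2, 2093 to March 2, 2111: 18 years, of which 3 contain a Feb 29 — 15×365 + 3×366 = 6573 days.
(2100 is not a leap year (divisible by 100 but not 400).)
March 2111: 31 − 2 = 29 days remain.
Then April (30), May (31), June (30): 30 + 31 + 30 = 91 days.
July 1–28, 2111: 28 days.
Residual: 148 days.
Total: 6721 days.
6721 mod 7 = 1, so 1 day after Monday is Tuesday.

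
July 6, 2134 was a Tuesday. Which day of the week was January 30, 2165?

Day-of-year of July 6, 2134: 187.
Day-of-year of January 30, 2165: 30.
2134 has 365 days, so 365 − 187 = 178 days remain in 2134.
Full years 2135–2164: 22 common + 8 leap = 22×365 + 8×366 = 10958 days.
Total: 178 + 10958 + 30 = 11166 days.
11166 mod 7 = 1, so 1 day after Tuesday is Wednesday.

Wednesday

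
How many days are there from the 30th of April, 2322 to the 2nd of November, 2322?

April 2322: 30 − 30 = 0 days remain.
Then May (31), June (30), July (31), August (31), September (30), October (31): 31 + 30 + 31 + 31 + 30 + 31 = 184 days.
November 1–2, 2322: 2 days.
Total: 0 + 184 + 2 = 186 days.

186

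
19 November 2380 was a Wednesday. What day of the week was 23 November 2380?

Within November 2380: 23 − 19 = 4 days.
4 mod 7 = 4, so 4 days after Wednesday is Sunday.

Sunday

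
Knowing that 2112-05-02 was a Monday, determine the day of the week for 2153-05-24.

Thursday

From May 2, 2112 to May 2, 2153: 41 years, of which 10 contain a Feb 29 — 31×365 + 10×366 = 14975 days.
Within May 2153: 24 − 2 = 22 days.
Total: 14997 days.
14997 mod 7 = 3, so 3 days after Monday is Thursday.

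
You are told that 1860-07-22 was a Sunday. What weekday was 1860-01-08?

Count forward from the earlier date (January 8, 1860) to the later (July 22, 1860):
January 1860: 31 − 8 = 23 days remain.
Then February 1860 (29), March (31), April (30), May (31), June (30): 29 + 31 + 30 + 31 + 30 = 151 days.
July 1–22, 1860: 22 days.
Total: 23 + 151 + 22 = 196 days.
196 is a multiple of 7, so 1860-01-08 falls on the same weekday: Sunday.

Sunday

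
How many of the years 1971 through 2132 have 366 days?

Years divisible by 4: 1972, 1976, …, 2132 — 41 in all.
Of these, 2100 is divisible by 100 but not 400, so not leap.
2000 is divisible by 400, so still leap.
Leap years: 41 − 1 = 40.

40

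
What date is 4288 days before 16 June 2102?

18 September 2090

Count 4288 days before June 16, 2102:
Day-of-year of September 18, 2090: 261.
Day-of-year of June 16, 2102: 167.
2090 has 365 days, so 365 − 261 = 104 days remain in 2090.
Full years 2091–2101: 9 common + 2 leap = 9×365 + 2×366 = 4017 days.
Total: 104 + 4017 + 167 = 4288 days.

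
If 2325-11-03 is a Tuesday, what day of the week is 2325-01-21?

Count forward from the earlier date (January 21, 2325) to the later (November 3, 2325):
January 2325: 31 − 21 = 10 days remain.
Then 9 full months totalling 273 days.
November 1–3, 2325: 3 days.
Total: 10 + 273 + 3 = 286 days.
286 mod 7 = 6, so 6 days before Tuesday is Wednesday.

Wednesday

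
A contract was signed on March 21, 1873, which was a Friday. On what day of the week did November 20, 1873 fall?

Thursday

March 1873: 31 − 21 = 10 days remain.
Then April (30), May (31), June (30), July (31), August (31), September (30), October (31): 30 + 31 + 30 + 31 + 31 + 30 + 31 = 214 days.
November 1–20, 1873: 20 days.
Total: 10 + 214 + 20 = 244 days.
244 mod 7 = 6, so 6 days after Friday is Thursday.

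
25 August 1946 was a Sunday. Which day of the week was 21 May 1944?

Sunday

Count forward from the earlier date (May 21, 1944) to the later (August 25, 1946):
May 21, 1944 → May 21, 1945: 365 days.
May 21, 1945 → May 21, 1946: 365 days.
May 1946: 31 − 21 = 10 days remain.
Then June (30), July (31): 30 + 31 = 61 days.
August 1–25, 1946: 25 days.
Residual: 96 days.
Total: 826 days.
826 is a multiple of 7, so 21 May 1944 falls on the same weekday: Sunday.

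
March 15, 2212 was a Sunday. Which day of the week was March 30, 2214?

Wednesday

March 15, 2212 → March 15, 2213: 365 days.
March 15, 2213 → March 15, 2214: 365 days.
Within March 2214: 30 − 15 = 15 days.
Total: 745 days.
745 mod 7 = 3, so 3 days after Sunday is Wednesday.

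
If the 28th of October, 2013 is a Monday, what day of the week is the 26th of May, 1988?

Count forward from the earlier date (May 26, 1988) to the later (October 28, 2013):
From May 26, 1988 to May 26, 2013: 25 years, of which 6 contain a Feb 29 — 19×365 + 6×366 = 9131 days.
(2000 is a leap year (divisible by 400).)
May 2013: 31 − 26 = 5 days remain.
Then June (30), July (31), August (31), September (30): 30 + 31 + 31 + 30 = 122 days.
October 1–28, 2013: 28 days.
Residual: 155 days.
Total: 9286 days.
9286 mod 7 = 4, so 4 days before Monday is Thursday.

Thursday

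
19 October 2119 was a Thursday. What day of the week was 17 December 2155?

From October 19, 2119 to October 19, 2155: 36 years, of which 9 contain a Feb 29 — 27×365 + 9×366 = 13149 days.
October 2155: 31 − 19 = 12 days remain.
Then November (30): 30 days.
December 1–17, 2155: 17 days.
Residual: 59 days.
Total: 13208 days.
13208 mod 7 = 6, so 6 days after Thursday is Wednesday.

Wednesday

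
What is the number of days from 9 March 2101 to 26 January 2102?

323

Day-of-year of March 9, 2101: 68.
Day-of-year of January 26, 2102: 26.
2101 has 365 days, so 365 − 68 = 297 days remain in 2101.
Total: 297 + 26 = 323 days.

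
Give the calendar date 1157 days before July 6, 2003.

May 5, 2000

Count 1157 days before July 6, 2003:
Day-of-year of May 5, 2000: 126.
Day-of-year of July 6, 2003: 187.
2000 has 366 days, so 366 − 126 = 240 days remain in 2000.
Full years: 2001: 365; 2002: 365. Sum = 730.
Total: 240 + 730 + 187 = 1157 days.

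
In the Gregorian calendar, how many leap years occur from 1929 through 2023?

23

Years divisible by 4: 1932, 1936, …, 2020 — 23 in all.
2000 is divisible by 400, so still leap.
No century exceptions apply. Count: 23.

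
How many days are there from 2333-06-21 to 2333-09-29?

June 2333: 30 − 21 = 9 days remain.
Then July (31), August (31): 31 + 31 = 62 days.
September 1–29, 2333: 29 days.
Total: 9 + 62 + 29 = 100 days.

100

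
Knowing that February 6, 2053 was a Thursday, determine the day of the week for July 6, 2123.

Tuesday

Day-of-year of February 6, 2053: 37.
Day-of-year of July 6, 2123: 187.
2053 has 365 days, so 365 − 37 = 328 days remain in 2053.
Full years 2054–2122: 53 common + 16 leap = 53×365 + 16×366 = 25201 days.
Total: 328 + 25201 + 187 = 25716 days.
25716 mod 7 = 5, so 5 days after Thursday is Tuesday.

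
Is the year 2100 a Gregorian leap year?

2100 is not a leap year (divisible by 100 but not 400).

No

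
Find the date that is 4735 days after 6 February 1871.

24 January 1884

Count 4735 days after February 6, 1871:
From February 6, 1871 to February 6, 1883: 12 years, of which 3 contain a Feb 29 — 9×365 + 3×366 = 4383 days.
February 1883: 28 − 6 = 22 days remain (1883 is not a leap year, so February has 28 days).
Then 10 full months totalling 306 days.
January 1–24, 1884: 24 days.
Residual: 352 days.
Total: 4735 days.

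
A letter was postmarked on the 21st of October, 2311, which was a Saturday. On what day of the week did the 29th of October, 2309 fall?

Friday

Count forward from the earlier date (October 29, 2309) to the later (October 21, 2311):
October 29, 2309 → October 29, 2310: 365 days.
October 2310: 31 − 29 = 2 days remain.
Then 11 full months totalling 334 days.
October 1–21, 2311: 21 days.
Residual: 357 days.
Total: 722 days.
722 mod 7 = 1, so 1 day before Saturday is Friday.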